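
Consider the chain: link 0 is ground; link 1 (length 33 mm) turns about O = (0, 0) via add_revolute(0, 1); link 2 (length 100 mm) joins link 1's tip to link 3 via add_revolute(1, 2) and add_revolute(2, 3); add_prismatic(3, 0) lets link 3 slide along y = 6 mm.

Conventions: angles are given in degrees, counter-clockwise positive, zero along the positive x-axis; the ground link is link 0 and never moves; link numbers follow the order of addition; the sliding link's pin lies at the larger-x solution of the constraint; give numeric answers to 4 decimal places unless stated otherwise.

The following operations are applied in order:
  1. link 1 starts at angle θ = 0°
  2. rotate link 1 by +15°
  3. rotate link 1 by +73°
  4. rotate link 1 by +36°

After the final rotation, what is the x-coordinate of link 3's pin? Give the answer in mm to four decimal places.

geometry: r = 33 mm, L = 100 mm, e = 6 mm; θ starts at 0°
rotate link 1 by +15°: θ ← 0° +15° = 15°
rotate link 1 by +73°: θ ← 15° +73° = 88°
rotate link 1 by +36°: θ ← 88° +36° = 124°
crank pin P = (r cos θ, r sin θ) = (-18.453366, 27.358240)
h = r sin θ − e = 27.358240 − 6 = 21.358240
x = r cos θ + √(L² − h²) = -18.453366 + 97.692505 = 79.239139

79.2391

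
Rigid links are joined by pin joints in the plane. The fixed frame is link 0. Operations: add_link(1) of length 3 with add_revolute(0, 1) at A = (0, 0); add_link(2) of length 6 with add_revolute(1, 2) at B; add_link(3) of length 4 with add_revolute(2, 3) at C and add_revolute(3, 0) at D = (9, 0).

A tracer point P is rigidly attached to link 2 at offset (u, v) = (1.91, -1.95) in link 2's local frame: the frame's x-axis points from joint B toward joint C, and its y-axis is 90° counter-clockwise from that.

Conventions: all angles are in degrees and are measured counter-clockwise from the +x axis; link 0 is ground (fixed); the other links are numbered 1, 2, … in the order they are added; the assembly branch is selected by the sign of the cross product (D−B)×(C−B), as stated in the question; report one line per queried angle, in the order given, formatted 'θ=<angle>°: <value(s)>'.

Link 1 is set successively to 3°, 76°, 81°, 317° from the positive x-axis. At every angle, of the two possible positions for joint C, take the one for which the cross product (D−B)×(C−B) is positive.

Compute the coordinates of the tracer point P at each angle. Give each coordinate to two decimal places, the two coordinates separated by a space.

A=(0,0), D=(9.00,0)
θ=3°: B = A + 3.00·(cos3°, sin3°) = (2.9959, 0.1570)
θ=3°: |BD| = 6.0062
θ=3°: circle(B,6.00) ∩ circle(D,4.00): a=4.6680, h=3.7695
θ=3°:   candidates: C₊=(7.7609,3.8032) cross=22.640; C₋=(7.5638,-3.7333) cross=-22.640
θ=3°:   branch + wants cross > 0 → take C=(7.7609,3.8032) (cross=22.640)
θ=3°: ex = (C−B)/|BC| = (0.7942,0.6077); ey = (-0.6077,0.7942)
θ=3°: P = B + 1.91·ex + -1.95·ey = (5.6978,-0.2309)
θ=76°: B = A + 3.00·(cos76°, sin76°) = (0.7258, 2.9109)
θ=76°: |BD| = 8.7713
θ=76°: circle(B,6.00) ∩ circle(D,4.00): a=5.5257, h=2.3380
θ=76°:   candidates: C₊=(6.7142,3.2826) cross=20.507; C₋=(5.1625,-1.1284) cross=-20.507
θ=76°:   branch + wants cross > 0 → take C=(6.7142,3.2826) (cross=20.507)
θ=76°: ex = (C−B)/|BC| = (0.9981,0.0619); ey = (-0.0619,0.9981)
θ=76°: P = B + 1.91·ex + -1.95·ey = (2.7529,1.0830)
θ=81°: B = A + 3.00·(cos81°, sin81°) = (0.4693, 2.9631)
θ=81°: |BD| = 9.0306
θ=81°: circle(B,6.00) ∩ circle(D,4.00): a=5.6227, h=2.0942
θ=81°:   candidates: C₊=(6.4678,3.0965) cross=18.912; C₋=(5.0936,-0.8601) cross=-18.912
θ=81°:   branch + wants cross > 0 → take C=(6.4678,3.0965) (cross=18.912)
θ=81°: ex = (C−B)/|BC| = (0.9998,0.0222); ey = (-0.0222,0.9998)
θ=81°: P = B + 1.91·ex + -1.95·ey = (2.4222,1.0560)
θ=317°: B = A + 3.00·(cos317°, sin317°) = (2.1941, -2.0460)
θ=317°: |BD| = 7.1068
θ=317°: circle(B,6.00) ∩ circle(D,4.00): a=4.9605, h=3.3754
θ=317°:   candidates: C₊=(5.9728,2.6146) cross=23.988; C₋=(7.9163,-3.8504) cross=-23.988
θ=317°:   branch + wants cross > 0 → take C=(5.9728,2.6146) (cross=23.988)
θ=317°: ex = (C−B)/|BC| = (0.6298,0.7768); ey = (-0.7768,0.6298)
θ=317°: P = B + 1.91·ex + -1.95·ey = (4.9117,-1.7905)

θ=3°: 5.70 -0.23
θ=76°: 2.75 1.08
θ=81°: 2.42 1.06
θ=317°: 4.91 -1.79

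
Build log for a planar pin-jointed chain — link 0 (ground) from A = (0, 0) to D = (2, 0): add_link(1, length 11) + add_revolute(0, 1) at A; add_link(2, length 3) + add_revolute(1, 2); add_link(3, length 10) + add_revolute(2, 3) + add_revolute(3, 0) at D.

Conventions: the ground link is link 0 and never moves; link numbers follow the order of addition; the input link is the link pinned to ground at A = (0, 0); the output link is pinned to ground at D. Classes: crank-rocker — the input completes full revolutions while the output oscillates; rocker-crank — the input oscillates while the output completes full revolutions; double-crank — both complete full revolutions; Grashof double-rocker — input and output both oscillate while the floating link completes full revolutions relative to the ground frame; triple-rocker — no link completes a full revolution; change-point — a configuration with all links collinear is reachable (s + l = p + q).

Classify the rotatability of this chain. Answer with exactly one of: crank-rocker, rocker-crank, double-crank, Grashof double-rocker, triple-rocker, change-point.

lengths: ground=2, input=11, coupler=3, output=10
sorted: s=2 (shortest), l=11 (longest), p+q=13
s + l = 13 vs p + q = 13
s + l = p + q → change-point (collinear configuration reachable)

change-point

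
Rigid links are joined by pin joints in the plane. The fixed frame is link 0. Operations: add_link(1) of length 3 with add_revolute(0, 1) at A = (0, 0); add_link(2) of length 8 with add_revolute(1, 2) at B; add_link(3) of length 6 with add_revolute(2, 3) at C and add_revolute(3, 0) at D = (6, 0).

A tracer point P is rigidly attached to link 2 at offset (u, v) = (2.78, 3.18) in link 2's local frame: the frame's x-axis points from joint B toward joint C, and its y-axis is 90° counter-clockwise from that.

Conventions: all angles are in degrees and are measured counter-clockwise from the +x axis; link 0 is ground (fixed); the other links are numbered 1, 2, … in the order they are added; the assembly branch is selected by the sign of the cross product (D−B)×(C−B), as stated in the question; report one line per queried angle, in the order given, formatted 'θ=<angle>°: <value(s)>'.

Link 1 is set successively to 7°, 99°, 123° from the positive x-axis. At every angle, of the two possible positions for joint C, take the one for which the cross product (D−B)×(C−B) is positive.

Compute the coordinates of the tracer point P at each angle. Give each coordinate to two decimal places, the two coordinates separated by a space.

A=(0,0), D=(6.00,0)
θ=7°: B = A + 3.00·(cos7°, sin7°) = (2.9776, 0.3656)
θ=7°: |BD| = 3.0444
θ=7°: circle(B,8.00) ∩ circle(D,6.00): a=6.1208, h=5.1513
θ=7°:   candidates: C₊=(9.6728,4.7445) cross=15.683; C₋=(8.4355,-5.4834) cross=-15.683
θ=7°:   branch + wants cross > 0 → take C=(9.6728,4.7445) (cross=15.683)
θ=7°: ex = (C−B)/|BC| = (0.8369,0.5474); ey = (-0.5474,0.8369)
θ=7°: P = B + 2.78·ex + 3.18·ey = (3.5636,4.5486)
θ=99°: B = A + 3.00·(cos99°, sin99°) = (-0.4693, 2.9631)
θ=99°: |BD| = 7.1156
θ=99°: circle(B,8.00) ∩ circle(D,6.00): a=5.5253, h=5.7854
θ=99°:   candidates: C₊=(6.9633,5.9222) cross=41.167; C₋=(2.1450,-4.5977) cross=-41.167
θ=99°:   branch + wants cross > 0 → take C=(6.9633,5.9222) (cross=41.167)
θ=99°: ex = (C−B)/|BC| = (0.9291,0.3699); ey = (-0.3699,0.9291)
θ=99°: P = B + 2.78·ex + 3.18·ey = (0.9373,6.9458)
θ=123°: B = A + 3.00·(cos123°, sin123°) = (-1.6339, 2.5160)
θ=123°: |BD| = 8.0378
θ=123°: circle(B,8.00) ∩ circle(D,6.00): a=5.7607, h=5.5511
θ=123°:   candidates: C₊=(5.5749,5.9849) cross=44.619; C₋=(2.0997,-4.5593) cross=-44.619
θ=123°:   branch + wants cross > 0 → take C=(5.5749,5.9849) (cross=44.619)
θ=123°: ex = (C−B)/|BC| = (0.9011,0.4336); ey = (-0.4336,0.9011)
θ=123°: P = B + 2.78·ex + 3.18·ey = (-0.5078,6.5870)

θ=7°: 3.56 4.55
θ=99°: 0.94 6.95
θ=123°: -0.51 6.59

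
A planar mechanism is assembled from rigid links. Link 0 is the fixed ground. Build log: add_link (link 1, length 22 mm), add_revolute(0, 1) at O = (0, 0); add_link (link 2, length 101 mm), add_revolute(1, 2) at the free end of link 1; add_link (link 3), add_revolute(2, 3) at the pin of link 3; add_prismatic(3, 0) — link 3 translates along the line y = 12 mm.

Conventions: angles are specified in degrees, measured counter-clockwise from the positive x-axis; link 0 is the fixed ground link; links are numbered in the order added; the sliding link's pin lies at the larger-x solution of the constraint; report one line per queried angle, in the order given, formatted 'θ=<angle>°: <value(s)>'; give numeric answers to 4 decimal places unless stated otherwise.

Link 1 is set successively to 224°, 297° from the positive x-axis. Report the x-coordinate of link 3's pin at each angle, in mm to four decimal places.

geometry: r = 22 mm, L = 101 mm, e = 12 mm
θ=224°: crank pin P = (r cos θ, r sin θ) = (-15.825476, -15.282484)
θ=224°: h = r sin θ − e = -15.282484 − 12 = -27.282484
θ=224°: x = r cos θ + √(L² − h²) = -15.825476 + 97.245391 = 81.419915
θ=297°: crank pin P = (r cos θ, r sin θ) = (9.987791, -19.602144)
θ=297°: h = r sin θ − e = -19.602144 − 12 = -31.602144
θ=297°: x = r cos θ + √(L² − h²) = 9.987791 + 95.928643 = 105.916434

θ=224°: 81.4199
θ=297°: 105.9164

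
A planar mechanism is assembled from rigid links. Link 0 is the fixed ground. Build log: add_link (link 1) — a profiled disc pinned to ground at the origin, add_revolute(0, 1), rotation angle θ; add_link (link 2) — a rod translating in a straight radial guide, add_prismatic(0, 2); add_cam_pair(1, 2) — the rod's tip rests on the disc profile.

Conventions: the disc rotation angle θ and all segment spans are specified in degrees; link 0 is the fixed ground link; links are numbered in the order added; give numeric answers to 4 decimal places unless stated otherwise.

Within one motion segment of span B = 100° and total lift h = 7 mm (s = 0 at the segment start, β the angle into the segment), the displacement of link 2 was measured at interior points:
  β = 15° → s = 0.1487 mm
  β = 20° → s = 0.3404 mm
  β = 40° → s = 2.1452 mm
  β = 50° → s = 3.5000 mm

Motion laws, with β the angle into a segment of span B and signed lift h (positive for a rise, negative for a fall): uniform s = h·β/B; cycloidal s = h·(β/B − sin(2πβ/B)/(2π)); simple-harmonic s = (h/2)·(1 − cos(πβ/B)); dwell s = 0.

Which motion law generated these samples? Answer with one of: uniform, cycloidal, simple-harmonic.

candidates at β/B = r: uniform s = h·r (linear in β); cycloidal s = h·(r − sin(2πr)/(2π)); simple-harmonic s = (h/2)(1 − cos(πr))
β=15°: printed 0.1487 | uniform 1.0500, cycloidal 0.1487, simple-harmonic 0.3815
β=20°: printed 0.3404 | uniform 1.4000, cycloidal 0.3404, simple-harmonic 0.6684
β=40°: printed 2.1452 | uniform 2.8000, cycloidal 2.1452, simple-harmonic 2.4184
β=50°: printed 3.5000 | uniform 3.5000, cycloidal 3.5000, simple-harmonic 3.5000
only one law matches every sample → cycloidal

cycloidal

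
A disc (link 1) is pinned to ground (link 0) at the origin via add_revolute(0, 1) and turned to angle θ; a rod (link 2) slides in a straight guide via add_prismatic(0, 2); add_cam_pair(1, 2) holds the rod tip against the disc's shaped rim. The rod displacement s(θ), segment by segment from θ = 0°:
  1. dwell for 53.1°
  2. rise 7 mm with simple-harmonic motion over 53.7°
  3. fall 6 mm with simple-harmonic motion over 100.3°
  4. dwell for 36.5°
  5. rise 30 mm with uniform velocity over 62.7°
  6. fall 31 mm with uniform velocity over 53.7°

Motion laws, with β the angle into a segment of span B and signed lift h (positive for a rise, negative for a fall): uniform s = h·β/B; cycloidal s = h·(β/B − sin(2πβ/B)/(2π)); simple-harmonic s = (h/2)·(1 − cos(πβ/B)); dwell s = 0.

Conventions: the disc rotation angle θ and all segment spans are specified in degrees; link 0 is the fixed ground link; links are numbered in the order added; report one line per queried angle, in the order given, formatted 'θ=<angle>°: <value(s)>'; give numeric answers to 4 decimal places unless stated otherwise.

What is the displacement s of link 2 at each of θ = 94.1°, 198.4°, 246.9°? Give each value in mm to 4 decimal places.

segment 1 (0° to 53.1°, dwell): s unchanged at 0.0000
θ = 94.1° falls in segment 2 (53.1° to 106.8°, simple-harmonic, h = 7): β = 94.1 − 53.1 = 41°, B = 53.7°; Δs = 7/2·(1 − cos(π·0.7635)) = 6.0776; s = 0.0000 + 6.0776 = 6.0776
segment 2 (53.1° to 106.8°, simple-harmonic, h = 7) is passed completely: s = 0.0000 + (7) = 7.0000
θ = 198.4° falls in segment 3 (106.8° to 207.1°, simple-harmonic, h = -6): β = 198.4 − 106.8 = 91.6°, B = 100.3°; Δs = -6/2·(1 − cos(π·0.9133)) = -5.8893; s = 7.0000 − 5.8893 = 1.1107
segment 3 (106.8° to 207.1°, simple-harmonic, h = -6) is passed completely: s = 7.0000 + (-6) = 1.0000
segment 4 (207.1° to 243.6°, dwell): s unchanged at 1.0000
θ = 246.9° falls in segment 5 (243.6° to 306.3°, uniform, h = 30): β = 246.9 − 243.6 = 3.3°, B = 62.7°; Δs = 30·3.3/62.7 = 1.5789; s = 1.0000 + 1.5789 = 2.5789

θ=94.1°: 6.0776
θ=198.4°: 1.1107
θ=246.9°: 2.5789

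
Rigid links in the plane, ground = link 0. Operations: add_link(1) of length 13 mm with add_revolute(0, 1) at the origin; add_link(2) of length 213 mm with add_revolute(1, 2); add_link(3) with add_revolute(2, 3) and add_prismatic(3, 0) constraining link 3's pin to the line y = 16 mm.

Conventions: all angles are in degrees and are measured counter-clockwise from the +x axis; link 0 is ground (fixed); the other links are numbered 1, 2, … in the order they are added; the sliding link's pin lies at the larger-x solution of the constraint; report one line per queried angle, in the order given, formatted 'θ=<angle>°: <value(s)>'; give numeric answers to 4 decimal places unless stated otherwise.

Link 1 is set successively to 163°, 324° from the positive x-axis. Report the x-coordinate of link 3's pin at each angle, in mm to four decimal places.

geometry: r = 13 mm, L = 213 mm, e = 16 mm
θ=163°: crank pin P = (r cos θ, r sin θ) = (-12.431962, 3.800832)
θ=163°: h = r sin θ − e = 3.800832 − 16 = -12.199168
θ=163°: x = r cos θ + √(L² − h²) = -12.431962 + 212.650371 = 200.218409
θ=324°: crank pin P = (r cos θ, r sin θ) = (10.517221, -7.641208)
θ=324°: h = r sin θ − e = -7.641208 − 16 = -23.641208
θ=324°: x = r cos θ + √(L² − h²) = 10.517221 + 211.683947 = 222.201168

θ=163°: 200.2184
θ=324°: 222.2012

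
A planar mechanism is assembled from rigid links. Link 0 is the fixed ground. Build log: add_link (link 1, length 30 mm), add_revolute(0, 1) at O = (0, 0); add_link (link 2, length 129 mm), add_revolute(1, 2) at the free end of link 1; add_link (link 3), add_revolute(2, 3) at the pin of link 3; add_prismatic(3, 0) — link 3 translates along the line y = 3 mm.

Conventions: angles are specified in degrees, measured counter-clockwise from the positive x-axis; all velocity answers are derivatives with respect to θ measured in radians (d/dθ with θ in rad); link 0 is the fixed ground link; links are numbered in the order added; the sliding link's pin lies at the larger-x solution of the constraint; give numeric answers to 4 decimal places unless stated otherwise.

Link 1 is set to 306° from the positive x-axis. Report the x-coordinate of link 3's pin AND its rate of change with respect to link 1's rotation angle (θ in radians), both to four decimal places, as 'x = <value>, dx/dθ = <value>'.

geometry: r = 30 mm, L = 129 mm, e = 3 mm
crank pin P = (r cos θ, r sin θ) = (17.633558, -24.270510)
h = r sin θ − e = -24.270510 − 3 = -27.270510
x = r cos θ + √(L² − h²) = 17.633558 + 126.084572 = 143.718130
dx/dθ = −r sin θ − h·r cos θ/√(L² − h²) (θ in radians; h = -27.270510) = 28.084427

x = 143.7181, dx/dθ = 28.0844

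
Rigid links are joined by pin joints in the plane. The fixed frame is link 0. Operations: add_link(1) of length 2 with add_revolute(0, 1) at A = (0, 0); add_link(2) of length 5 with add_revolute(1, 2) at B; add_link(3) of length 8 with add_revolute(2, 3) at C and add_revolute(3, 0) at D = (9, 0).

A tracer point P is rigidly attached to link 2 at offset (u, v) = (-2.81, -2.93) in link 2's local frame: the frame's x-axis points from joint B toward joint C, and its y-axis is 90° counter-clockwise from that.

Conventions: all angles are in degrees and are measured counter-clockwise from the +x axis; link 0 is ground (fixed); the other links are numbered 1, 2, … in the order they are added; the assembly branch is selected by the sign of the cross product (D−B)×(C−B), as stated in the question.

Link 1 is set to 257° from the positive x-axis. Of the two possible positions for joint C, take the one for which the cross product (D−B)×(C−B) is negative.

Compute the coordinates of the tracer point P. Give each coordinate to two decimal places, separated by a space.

A=(0,0), D=(9.00,0)
B = A + 2.00·(cos257°, sin257°) = (-0.4499, -1.9487)
|BD| = 9.6487
circle(B,5.00) ∩ circle(D,8.00): a=2.8034, h=4.1402
  candidates: C₊=(1.4595,2.6723) cross=39.947; C₋=(3.1319,-5.4374) cross=-39.947
  branch - wants cross < 0 → take C=(3.1319,-5.4374) (cross=-39.947)
ex = (C−B)/|BC| = (0.7164,-0.6977); ey = (0.6977,0.7164)
P = B + -2.81·ex + -2.93·ey = (-4.5072,-2.0870)

-4.51 -2.09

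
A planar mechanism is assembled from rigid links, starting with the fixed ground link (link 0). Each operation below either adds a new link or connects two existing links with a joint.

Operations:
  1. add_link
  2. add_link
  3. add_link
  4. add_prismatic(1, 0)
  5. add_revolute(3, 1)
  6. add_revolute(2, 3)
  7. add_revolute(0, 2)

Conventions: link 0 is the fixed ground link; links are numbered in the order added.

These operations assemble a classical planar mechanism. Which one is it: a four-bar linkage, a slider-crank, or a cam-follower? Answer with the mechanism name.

links: 4 (incl. ground); joints: 3 revolute, 1 prismatic, 0 higher (cam) pair, forming one closed loop
4 links, 3 revolutes + 1 prismatic in one loop → slider-crank

slider-crank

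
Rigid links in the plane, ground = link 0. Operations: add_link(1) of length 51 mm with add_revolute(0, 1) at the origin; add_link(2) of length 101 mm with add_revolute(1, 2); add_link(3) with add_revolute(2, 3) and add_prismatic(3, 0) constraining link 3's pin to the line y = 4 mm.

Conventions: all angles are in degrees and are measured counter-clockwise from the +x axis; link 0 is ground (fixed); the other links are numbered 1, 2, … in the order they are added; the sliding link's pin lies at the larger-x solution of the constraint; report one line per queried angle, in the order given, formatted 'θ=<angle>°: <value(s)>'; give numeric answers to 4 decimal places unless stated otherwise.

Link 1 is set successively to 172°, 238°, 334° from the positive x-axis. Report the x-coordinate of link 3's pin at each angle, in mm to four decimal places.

geometry: r = 51 mm, L = 101 mm, e = 4 mm
θ=172°: crank pin P = (r cos θ, r sin θ) = (-50.503672, 7.097828)
θ=172°: h = r sin θ − e = 7.097828 − 4 = 3.097828
θ=172°: x = r cos θ + √(L² − h²) = -50.503672 + 100.952481 = 50.448810
θ=238°: crank pin P = (r cos θ, r sin θ) = (-27.025882, -43.250453)
θ=238°: h = r sin θ − e = -43.250453 − 4 = -47.250453
θ=238°: x = r cos θ + √(L² − h²) = -27.025882 + 89.265865 = 62.239983
θ=334°: crank pin P = (r cos θ, r sin θ) = (45.838496, -22.356928)
θ=334°: h = r sin θ − e = -22.356928 − 4 = -26.356928
θ=334°: x = r cos θ + √(L² − h²) = 45.838496 + 97.500320 = 143.338816

θ=172°: 50.4488
θ=238°: 62.2400
θ=334°: 143.3388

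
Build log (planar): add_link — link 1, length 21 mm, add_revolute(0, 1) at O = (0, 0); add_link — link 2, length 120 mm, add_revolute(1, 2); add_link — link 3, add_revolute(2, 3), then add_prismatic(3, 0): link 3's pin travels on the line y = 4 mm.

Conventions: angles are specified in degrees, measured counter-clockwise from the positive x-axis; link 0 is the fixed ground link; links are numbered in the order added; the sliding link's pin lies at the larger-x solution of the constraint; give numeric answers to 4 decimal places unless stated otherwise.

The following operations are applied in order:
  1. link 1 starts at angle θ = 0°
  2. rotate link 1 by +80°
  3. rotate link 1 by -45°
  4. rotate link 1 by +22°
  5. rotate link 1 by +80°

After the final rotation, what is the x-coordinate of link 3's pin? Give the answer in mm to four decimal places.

geometry: r = 21 mm, L = 120 mm, e = 4 mm; θ starts at 0°
rotate link 1 by +80°: θ ← 0° +80° = 80°
rotate link 1 by -45°: θ ← 80° -45° = 35°
rotate link 1 by +22°: θ ← 35° +22° = 57°
rotate link 1 by +80°: θ ← 57° +80° = 137°
crank pin P = (r cos θ, r sin θ) = (-15.358428, 14.321966)
h = r sin θ − e = 14.321966 − 4 = 10.321966
x = r cos θ + √(L² − h²) = -15.358428 + 119.555247 = 104.196819

104.1968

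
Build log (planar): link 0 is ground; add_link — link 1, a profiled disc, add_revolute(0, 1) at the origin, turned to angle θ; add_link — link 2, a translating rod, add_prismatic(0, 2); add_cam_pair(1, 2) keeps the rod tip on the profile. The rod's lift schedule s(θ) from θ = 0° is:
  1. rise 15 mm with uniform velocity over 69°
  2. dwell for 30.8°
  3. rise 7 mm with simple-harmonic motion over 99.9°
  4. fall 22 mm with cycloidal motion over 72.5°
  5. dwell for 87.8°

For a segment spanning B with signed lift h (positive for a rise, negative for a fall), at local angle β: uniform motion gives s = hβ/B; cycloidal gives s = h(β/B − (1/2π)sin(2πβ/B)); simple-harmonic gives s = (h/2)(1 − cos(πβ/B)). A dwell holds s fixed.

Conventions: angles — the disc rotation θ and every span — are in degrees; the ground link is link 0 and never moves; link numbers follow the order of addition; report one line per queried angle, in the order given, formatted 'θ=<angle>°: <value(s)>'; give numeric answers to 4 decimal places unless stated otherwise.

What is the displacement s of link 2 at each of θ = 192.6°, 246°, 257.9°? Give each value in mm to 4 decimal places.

seg 1 [0°–69°] uniform, h=15: full span → s += 15 → s = 15.0000
seg 2 [69°–99.8°] dwell: s stays 15.0000
seg 3 [99.8°–199.7°] simple-harmonic, h=7: θ=192.6° here. β=92.8, B=99.9. 7/2·(1 − cos(π·0.9289)) = 6.9131 → s = 21.9131
seg 3 [99.8°–199.7°] simple-harmonic, h=7: full span → s += 7 → s = 22.0000
seg 4 [199.7°–272.2°] cycloidal, h=-22: θ=246° here. β=46.3, B=72.5. -22·(0.6386 − sin(2π·0.6386)/(2π)) = -16.7281 → s = 5.2719
seg 4 [199.7°–272.2°] cycloidal, h=-22: θ=257.9° here. β=58.2, B=72.5. -22·(0.8028 − sin(2π·0.8028)/(2π)) = -20.9715 → s = 1.0285

θ=192.6°: 21.9131
θ=246°: 5.2719
θ=257.9°: 1.0285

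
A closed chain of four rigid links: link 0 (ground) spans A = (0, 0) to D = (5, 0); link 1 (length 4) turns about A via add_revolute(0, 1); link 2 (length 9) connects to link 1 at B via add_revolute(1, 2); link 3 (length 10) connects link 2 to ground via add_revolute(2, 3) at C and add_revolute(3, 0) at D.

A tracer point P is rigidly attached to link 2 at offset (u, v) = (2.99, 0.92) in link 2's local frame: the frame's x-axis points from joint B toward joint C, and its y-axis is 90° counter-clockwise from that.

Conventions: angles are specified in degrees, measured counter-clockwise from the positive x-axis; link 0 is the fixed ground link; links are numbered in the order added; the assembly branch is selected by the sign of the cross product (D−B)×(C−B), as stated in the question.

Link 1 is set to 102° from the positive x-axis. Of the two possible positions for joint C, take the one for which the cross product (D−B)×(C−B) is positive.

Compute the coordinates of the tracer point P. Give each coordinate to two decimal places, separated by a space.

A=(0,0), D=(5.00,0)
B = A + 4.00·(cos102°, sin102°) = (-0.8316, 3.9126)
|BD| = 7.0226
circle(B,9.00) ∩ circle(D,10.00): a=2.1585, h=8.7373
  candidates: C₊=(5.8288,9.9656) cross=61.358; C₋=(-3.9072,-4.5456) cross=-61.358
  branch + wants cross > 0 → take C=(5.8288,9.9656) (cross=61.358)
ex = (C−B)/|BC| = (0.7400,0.6726); ey = (-0.6726,0.7400)
P = B + 2.99·ex + 0.92·ey = (0.7623,6.6044)

0.76 6.60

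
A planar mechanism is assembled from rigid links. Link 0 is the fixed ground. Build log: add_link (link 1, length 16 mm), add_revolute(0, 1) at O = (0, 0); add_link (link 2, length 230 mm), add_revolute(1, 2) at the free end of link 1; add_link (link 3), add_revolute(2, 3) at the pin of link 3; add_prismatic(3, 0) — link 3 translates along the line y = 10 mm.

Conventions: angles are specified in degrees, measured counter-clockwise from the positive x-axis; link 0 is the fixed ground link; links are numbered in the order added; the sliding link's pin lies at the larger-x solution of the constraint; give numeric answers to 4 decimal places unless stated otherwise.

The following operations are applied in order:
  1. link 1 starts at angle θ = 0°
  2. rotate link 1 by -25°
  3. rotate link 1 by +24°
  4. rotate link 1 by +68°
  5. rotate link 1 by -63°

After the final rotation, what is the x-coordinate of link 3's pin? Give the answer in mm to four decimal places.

geometry: r = 16 mm, L = 230 mm, e = 10 mm; θ starts at 0°
rotate link 1 by -25°: θ ← 0° -25° = -25°
rotate link 1 by +24°: θ ← -25° +24° = -1°
rotate link 1 by +68°: θ ← -1° +68° = 67°
rotate link 1 by -63°: θ ← 67° -63° = 4°
crank pin P = (r cos θ, r sin θ) = (15.961025, 1.116104)
h = r sin θ − e = 1.116104 − 10 = -8.883896
x = r cos θ + √(L² − h²) = 15.961025 + 229.828363 = 245.789388

245.7894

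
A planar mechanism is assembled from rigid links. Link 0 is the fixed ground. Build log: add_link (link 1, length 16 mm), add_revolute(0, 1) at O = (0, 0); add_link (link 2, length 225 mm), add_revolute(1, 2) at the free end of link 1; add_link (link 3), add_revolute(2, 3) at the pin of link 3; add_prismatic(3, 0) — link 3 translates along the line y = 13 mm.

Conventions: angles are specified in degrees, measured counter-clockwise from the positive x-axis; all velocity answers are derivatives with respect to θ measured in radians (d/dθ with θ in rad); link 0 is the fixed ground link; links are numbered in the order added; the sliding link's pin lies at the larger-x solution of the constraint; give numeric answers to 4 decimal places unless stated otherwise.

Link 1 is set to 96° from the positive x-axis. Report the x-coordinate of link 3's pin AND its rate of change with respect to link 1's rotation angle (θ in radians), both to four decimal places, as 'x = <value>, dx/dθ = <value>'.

geometry: r = 16 mm, L = 225 mm, e = 13 mm
crank pin P = (r cos θ, r sin θ) = (-1.672455, 15.912350)
h = r sin θ − e = 15.912350 − 13 = 2.912350
x = r cos θ + √(L² − h²) = -1.672455 + 224.981151 = 223.308695
dx/dθ = −r sin θ − h·r cos θ/√(L² − h²) (θ in radians; h = 2.912350) = -15.890701

x = 223.3087, dx/dθ = -15.8907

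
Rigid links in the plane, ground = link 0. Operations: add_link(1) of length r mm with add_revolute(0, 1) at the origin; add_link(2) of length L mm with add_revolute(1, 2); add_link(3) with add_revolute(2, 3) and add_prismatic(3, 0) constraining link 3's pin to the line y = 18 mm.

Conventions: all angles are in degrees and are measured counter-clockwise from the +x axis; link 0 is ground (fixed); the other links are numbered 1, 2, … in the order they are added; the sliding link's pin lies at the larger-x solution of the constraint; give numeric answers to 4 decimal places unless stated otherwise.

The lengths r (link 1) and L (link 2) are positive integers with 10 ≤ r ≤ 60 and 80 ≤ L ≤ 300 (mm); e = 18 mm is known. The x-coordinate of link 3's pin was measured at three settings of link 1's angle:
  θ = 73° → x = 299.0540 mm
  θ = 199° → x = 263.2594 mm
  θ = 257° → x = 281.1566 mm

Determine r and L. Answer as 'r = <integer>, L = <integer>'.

constraint per measurement: (x − r cos θ)² + (r sin θ − e)² = L²
subtracting the θ₁ and θ₂ equations cancels the r² and L² terms:
r = (x₁² − x₂²) / (2[(x₁cos θ₁ + e sin θ₁) − (x₂cos θ₂ + e sin θ₂)]) = 28.0000 → r = 28
L² = (x₁ − r cos θ₁)² + (r sin θ₁ − e)² = 84680.9838 → L = 291.0000 → L = 291
check at θ₃=257°: x = 281.1566 (printed 281.1566) ✓

r = 28, L = 291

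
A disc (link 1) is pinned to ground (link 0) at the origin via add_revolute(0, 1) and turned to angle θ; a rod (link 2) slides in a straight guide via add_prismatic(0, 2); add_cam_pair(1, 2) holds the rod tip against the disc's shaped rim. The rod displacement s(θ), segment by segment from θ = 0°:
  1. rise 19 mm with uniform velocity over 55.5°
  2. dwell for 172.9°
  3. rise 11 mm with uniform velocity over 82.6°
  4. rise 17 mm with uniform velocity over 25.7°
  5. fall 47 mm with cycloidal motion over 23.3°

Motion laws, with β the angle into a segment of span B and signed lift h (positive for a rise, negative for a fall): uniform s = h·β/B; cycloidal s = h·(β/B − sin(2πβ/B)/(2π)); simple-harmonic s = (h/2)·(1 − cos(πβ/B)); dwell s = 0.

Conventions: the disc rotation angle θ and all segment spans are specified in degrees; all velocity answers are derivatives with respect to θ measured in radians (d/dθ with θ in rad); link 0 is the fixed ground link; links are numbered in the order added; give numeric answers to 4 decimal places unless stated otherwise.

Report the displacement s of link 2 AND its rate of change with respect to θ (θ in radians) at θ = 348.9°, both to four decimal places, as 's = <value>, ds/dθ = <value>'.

segment 1 (0° to 55.5°, uniform, h = 19) is passed completely: s = 0.0000 + (19) = 19.0000
segment 2 (55.5° to 228.4°, dwell): s unchanged at 19.0000
segment 3 (228.4° to 311°, uniform, h = 11) is passed completely: s = 19.0000 + (11) = 30.0000
segment 4 (311° to 336.7°, uniform, h = 17) is passed completely: s = 30.0000 + (17) = 47.0000
θ = 348.9° falls in segment 5 (336.7° to 360°, cycloidal, h = -47): β = 348.9 − 336.7 = 12.2°, B = 23.3°; Δs = -47·(0.5236 − sin(2π·0.5236)/(2π)) = -25.7148; s = 47.0000 − 25.7148 = 21.2852
velocity in seg [336.7°–360°] (cycloidal), θ in radians: β = 12.2° = 0.2129 rad, B = 23.3° = 0.4067 rad; ds/dθ = (h/B)(1 − cos(2πβ/B)) = ((-47)/0.4067)(1 − cos(2π·0.5236)) = -229.881501 mm/rad

s = 21.2852, ds/dθ = -229.8815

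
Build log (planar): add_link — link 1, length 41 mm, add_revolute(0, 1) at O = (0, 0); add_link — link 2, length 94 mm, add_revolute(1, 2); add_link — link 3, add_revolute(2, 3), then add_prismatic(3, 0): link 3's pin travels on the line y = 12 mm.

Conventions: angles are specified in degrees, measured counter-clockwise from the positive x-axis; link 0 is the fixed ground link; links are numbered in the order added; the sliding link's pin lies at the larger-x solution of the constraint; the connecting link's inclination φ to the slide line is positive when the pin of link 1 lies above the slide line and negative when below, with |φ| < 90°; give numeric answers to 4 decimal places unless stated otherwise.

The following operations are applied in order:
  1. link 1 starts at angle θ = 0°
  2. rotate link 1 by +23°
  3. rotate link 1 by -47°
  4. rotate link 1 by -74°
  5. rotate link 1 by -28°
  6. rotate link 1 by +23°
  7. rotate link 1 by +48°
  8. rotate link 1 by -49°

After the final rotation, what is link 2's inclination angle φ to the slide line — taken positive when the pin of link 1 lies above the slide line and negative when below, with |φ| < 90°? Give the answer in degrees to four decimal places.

geometry: r = 41 mm, L = 94 mm, e = 12 mm; θ starts at 0°
rotate link 1 by +23°: θ ← 0° +23° = 23°
rotate link 1 by -47°: θ ← 23° -47° = -24°
rotate link 1 by -74°: θ ← -24° -74° = -98°
rotate link 1 by -28°: θ ← -98° -28° = -126°
rotate link 1 by +23°: θ ← -126° +23° = -103°
rotate link 1 by +48°: θ ← -103° +48° = -55°
rotate link 1 by -49°: θ ← -55° -49° = -104°
h = r sin θ − e = -39.782125 − 12 = -51.782125
sin φ = h / L = -51.782125 / 94 = -0.55087367
φ = arcsin(-0.55087367) = -33.426971°

-33.4270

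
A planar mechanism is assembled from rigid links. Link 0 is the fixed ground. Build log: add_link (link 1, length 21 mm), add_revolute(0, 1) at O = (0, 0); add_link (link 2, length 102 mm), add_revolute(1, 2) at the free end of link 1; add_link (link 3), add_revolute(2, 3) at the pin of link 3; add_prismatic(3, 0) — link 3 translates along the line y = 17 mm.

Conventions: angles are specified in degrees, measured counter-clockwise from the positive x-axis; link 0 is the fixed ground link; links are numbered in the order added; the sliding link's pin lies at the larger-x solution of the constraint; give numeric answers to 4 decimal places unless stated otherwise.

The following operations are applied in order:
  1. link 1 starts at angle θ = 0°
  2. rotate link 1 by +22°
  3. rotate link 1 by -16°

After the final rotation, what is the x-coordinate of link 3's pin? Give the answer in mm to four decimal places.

geometry: r = 21 mm, L = 102 mm, e = 17 mm; θ starts at 0°
rotate link 1 by +22°: θ ← 0° +22° = 22°
rotate link 1 by -16°: θ ← 22° -16° = 6°
crank pin P = (r cos θ, r sin θ) = (20.884960, 2.195098)
h = r sin θ − e = 2.195098 − 17 = -14.804902
x = r cos θ + √(L² − h²) = 20.884960 + 100.919844 = 121.804804

121.8048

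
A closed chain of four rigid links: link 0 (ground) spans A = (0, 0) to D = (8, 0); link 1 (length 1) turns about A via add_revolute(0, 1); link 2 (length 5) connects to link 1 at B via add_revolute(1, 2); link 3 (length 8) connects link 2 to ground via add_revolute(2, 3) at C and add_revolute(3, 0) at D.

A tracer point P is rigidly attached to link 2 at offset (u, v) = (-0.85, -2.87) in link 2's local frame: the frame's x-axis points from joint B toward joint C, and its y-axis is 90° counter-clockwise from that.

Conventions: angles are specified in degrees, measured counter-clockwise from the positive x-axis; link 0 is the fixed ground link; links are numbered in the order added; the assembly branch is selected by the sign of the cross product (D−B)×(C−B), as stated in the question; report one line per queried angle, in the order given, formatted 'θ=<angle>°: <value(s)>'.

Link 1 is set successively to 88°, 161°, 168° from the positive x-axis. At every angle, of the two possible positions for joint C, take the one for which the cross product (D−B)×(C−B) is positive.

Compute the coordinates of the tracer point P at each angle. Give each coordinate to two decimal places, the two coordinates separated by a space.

A=(0,0), D=(8.00,0)
θ=88°: B = A + 1.00·(cos88°, sin88°) = (0.0349, 0.9994)
θ=88°: |BD| = 8.0276
θ=88°: circle(B,5.00) ∩ circle(D,8.00): a=1.5846, h=4.7422
θ=88°:   candidates: C₊=(2.1976,5.5075) cross=38.069; C₋=(1.0168,-3.9032) cross=-38.069
θ=88°:   branch + wants cross > 0 → take C=(2.1976,5.5075) (cross=38.069)
θ=88°: ex = (C−B)/|BC| = (0.4325,0.9016); ey = (-0.9016,0.4325)
θ=88°: P = B + -0.85·ex + -2.87·ey = (2.2549,-1.0084)
θ=161°: B = A + 1.00·(cos161°, sin161°) = (-0.9455, 0.3256)
θ=161°: |BD| = 8.9514
θ=161°: circle(B,5.00) ∩ circle(D,8.00): a=2.2973, h=4.4410
θ=161°:   candidates: C₊=(1.5118,4.6801) cross=39.753; C₋=(1.1887,-4.1960) cross=-39.753
θ=161°:   branch + wants cross > 0 → take C=(1.5118,4.6801) (cross=39.753)
θ=161°: ex = (C−B)/|BC| = (0.4915,0.8709); ey = (-0.8709,0.4915)
θ=161°: P = B + -0.85·ex + -2.87·ey = (1.1362,-1.8252)
θ=168°: B = A + 1.00·(cos168°, sin168°) = (-0.9781, 0.2079)
θ=168°: |BD| = 8.9806
θ=168°: circle(B,5.00) ∩ circle(D,8.00): a=2.3189, h=4.4297
θ=168°:   candidates: C₊=(1.4427,4.5828) cross=39.782; C₋=(1.2376,-4.2743) cross=-39.782
θ=168°:   branch + wants cross > 0 → take C=(1.4427,4.5828) (cross=39.782)
θ=168°: ex = (C−B)/|BC| = (0.4842,0.8750); ey = (-0.8750,0.4842)
θ=168°: P = B + -0.85·ex + -2.87·ey = (1.1215,-1.9254)

θ=88°: 2.25 -1.01
θ=161°: 1.14 -1.83
θ=168°: 1.12 -1.93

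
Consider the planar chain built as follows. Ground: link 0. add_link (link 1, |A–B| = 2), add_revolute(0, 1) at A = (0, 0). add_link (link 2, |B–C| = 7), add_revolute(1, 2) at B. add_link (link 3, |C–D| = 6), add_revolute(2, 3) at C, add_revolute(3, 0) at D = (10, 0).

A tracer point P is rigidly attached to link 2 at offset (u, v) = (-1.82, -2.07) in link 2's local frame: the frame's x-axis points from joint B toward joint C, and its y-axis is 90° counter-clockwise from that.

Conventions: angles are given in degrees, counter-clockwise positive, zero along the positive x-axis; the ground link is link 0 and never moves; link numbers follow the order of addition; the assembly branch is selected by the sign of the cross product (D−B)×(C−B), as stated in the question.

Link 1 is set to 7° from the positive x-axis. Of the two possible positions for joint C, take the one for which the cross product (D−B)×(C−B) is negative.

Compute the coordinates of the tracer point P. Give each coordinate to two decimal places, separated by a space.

A=(0,0), D=(10.00,0)
B = A + 2.00·(cos7°, sin7°) = (1.9851, 0.2437)
|BD| = 8.0186
circle(B,7.00) ∩ circle(D,6.00): a=4.8199, h=5.0763
  candidates: C₊=(6.9571,5.1711) cross=40.705; C₋=(6.6485,-4.9767) cross=-40.705
  branch - wants cross < 0 → take C=(6.6485,-4.9767) (cross=-40.705)
ex = (C−B)/|BC| = (0.6662,-0.7458); ey = (0.7458,0.6662)
P = B + -1.82·ex + -2.07·ey = (-0.7711,0.2220)

-0.77 0.22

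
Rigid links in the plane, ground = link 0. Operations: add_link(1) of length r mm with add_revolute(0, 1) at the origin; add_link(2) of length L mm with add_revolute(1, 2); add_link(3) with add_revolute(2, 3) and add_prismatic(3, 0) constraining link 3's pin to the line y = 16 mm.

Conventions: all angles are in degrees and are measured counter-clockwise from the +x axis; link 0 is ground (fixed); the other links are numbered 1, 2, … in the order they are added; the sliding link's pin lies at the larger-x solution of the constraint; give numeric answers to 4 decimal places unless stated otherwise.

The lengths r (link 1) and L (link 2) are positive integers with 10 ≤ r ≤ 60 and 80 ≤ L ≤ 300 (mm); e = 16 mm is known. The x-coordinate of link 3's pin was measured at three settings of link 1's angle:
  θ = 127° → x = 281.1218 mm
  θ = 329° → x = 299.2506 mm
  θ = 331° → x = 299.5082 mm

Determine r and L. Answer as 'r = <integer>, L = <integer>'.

constraint per measurement: (x − r cos θ)² + (r sin θ − e)² = L²
subtracting the θ₁ and θ₂ equations cancels the r² and L² terms:
r = (x₁² − x₂²) / (2[(x₁cos θ₁ + e sin θ₁) − (x₂cos θ₂ + e sin θ₂)]) = 13.0000 → r = 13
L² = (x₁ − r cos θ₁)² + (r sin θ₁ − e)² = 83521.0005 → L = 289.0000 → L = 289
check at θ₃=331°: x = 299.5082 (printed 299.5082) ✓

r = 13, L = 289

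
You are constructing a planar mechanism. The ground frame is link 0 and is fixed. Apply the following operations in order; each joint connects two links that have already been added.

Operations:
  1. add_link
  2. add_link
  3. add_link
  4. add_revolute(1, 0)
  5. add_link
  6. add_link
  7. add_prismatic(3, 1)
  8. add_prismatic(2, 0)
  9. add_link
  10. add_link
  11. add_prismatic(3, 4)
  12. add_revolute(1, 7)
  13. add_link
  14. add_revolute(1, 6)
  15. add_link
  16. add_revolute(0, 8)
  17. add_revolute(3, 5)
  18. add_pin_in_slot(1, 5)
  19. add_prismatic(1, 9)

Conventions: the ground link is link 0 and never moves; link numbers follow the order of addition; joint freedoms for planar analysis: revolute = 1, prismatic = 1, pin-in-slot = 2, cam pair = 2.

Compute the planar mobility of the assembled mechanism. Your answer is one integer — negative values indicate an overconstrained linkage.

ground; <1,0,0>
#1 <2,0,0>
#2 <3,0,0>
#3 <4,0,0>
R:1↔0 J1 <4,1,0>
#4 <5,1,0>
#5 <6,1,0>
P:3↔1 J1 <6,2,0>
P:2↔0 J1 <6,3,0>
#6 <7,3,0>
#7 <8,3,0>
P:3↔4 J1 <8,4,0>
R:1↔7 J1 <8,5,0>
#8 <9,5,0>
R:1↔6 J1 <9,6,0>
#9 <10,6,0>
R:0↔8 J1 <10,7,0>
R:3↔5 J1 <10,8,0>
PS:1↔5 J2 <10,8,1>
P:1↔9 J1 <10,9,1>
3×9 − 2×9 − 1×1 = 8

M = 8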